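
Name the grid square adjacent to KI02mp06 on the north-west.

KI02lp97

Longitude extended square 0; −1 → -1, wraps to 9, carry into subsquare.
Longitude subsquare m = 12; −1 → 11 = l.
Latitude extended square 6; +1 → 7.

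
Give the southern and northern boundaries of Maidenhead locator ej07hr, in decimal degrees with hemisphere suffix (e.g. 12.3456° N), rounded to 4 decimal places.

7.7083° N, 7.7500° N

Field E=4, J=9: +4·20° lon, +9·10° lat → SW at lon -100°, lat 0°.
Square 0, 7: +0·2° lon, +7·1° lat → SW at lon -100°, lat 7°.
Subsquare h=7, r=17: +7·0.0833333° lon, +17·0.0416667° lat → SW at lon -99.4167°, lat 7.70833°.
Cell spans 0.0833333° lon × 0.0416667° lat.
south 7.7083° N, north 7.7500° N.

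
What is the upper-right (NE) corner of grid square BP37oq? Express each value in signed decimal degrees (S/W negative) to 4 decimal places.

67.7083, -152.7500

Field B=1, P=15: +1·20° lon, +15·10° lat → SW at lon -160°, lat 60°.
Square 3, 7: +3·2° lon, +7·1° lat → SW at lon -154°, lat 67°.
Subsquare o=14, q=16: +14·0.0833333° lon, +16·0.0416667° lat → SW at lon -152.833°, lat 67.6667°.
Cell spans 0.0833333° lon × 0.0416667° lat. NE corner is SW corner plus one full cell.
latitude 67.7083, longitude -152.7500.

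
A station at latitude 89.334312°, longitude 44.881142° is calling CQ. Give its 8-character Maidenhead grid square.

Shift to the Maidenhead origin (180°W, 90°S): lon 224.88114, lat 179.33431.
Field (20°×10°, letters A–R): lon ⌊224.88114/20⌋ = 11 → L; lat ⌊179.33431/10⌋ = 17 → R.
Square (2°×1°, digits 0–9): lon ⌊4.88114/2⌋ = 2; lat ⌊9.33431/1⌋ = 9.
Subsquare (5′×2.5′, letters a–x): lon ⌊0.88114/0.0833333⌋ = 10 → k; lat ⌊0.33431/0.0416667⌋ = 8 → i.
Extended square (30″×15″, digits 0–9): lon ⌊0.04781/0.00833333⌋ = 5; lat ⌊0.00098/0.00416667⌋ = 0.

LR29ki50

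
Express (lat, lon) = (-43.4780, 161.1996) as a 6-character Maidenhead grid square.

RE06om

Offset from 180°W / 90°S: lon 341.1996°, lat 46.5220°.
Field: lon ⌊341.1996/20⌋ = 17 → R; lat ⌊46.5220/10⌋ = 4 → E.
Square: lon ⌊1.1996/2⌋ = 0; lat ⌊6.5220/1⌋ = 6.
Subsquare: lon ⌊1.1996/0.0833333⌋ = 14 → o; lat ⌊0.5220/0.0416667⌋ = 12 → m.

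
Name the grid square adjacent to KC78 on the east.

KC88

Longitude square 7; +1 → 8.
The latitude characters are unchanged.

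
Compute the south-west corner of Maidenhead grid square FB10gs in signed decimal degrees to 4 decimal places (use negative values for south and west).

-79.2500, -77.5000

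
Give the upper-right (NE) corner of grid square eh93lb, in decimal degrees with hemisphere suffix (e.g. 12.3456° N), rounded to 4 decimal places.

16.9167° S, 81.0000° W

Field E=4, H=7: +4·20° lon, +7·10° lat → SW at lon -100°, lat -20°.
Square 9, 3: +9·2° lon, +3·1° lat → SW at lon -82°, lat -17°.
Subsquare l=11, b=1: +11·0.0833333° lon, +1·0.0416667° lat → SW at lon -81.0833°, lat -16.9583°.
Cell spans 0.0833333° lon × 0.0416667° lat. NE corner is SW corner plus one full cell.
latitude 16.9167° S, longitude 81.0000° W.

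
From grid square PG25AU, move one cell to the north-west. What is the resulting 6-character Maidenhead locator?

PG15xv

Longitude subsquare a = 0; −1 → -1, wraps to 23 = x, carry into square.
Longitude square 2; −1 → 1.
Latitude subsquare u = 20; +1 → 21 = v.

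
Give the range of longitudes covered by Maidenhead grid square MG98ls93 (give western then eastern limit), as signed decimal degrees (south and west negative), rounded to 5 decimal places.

Field M=12, G=6: +12·20° lon, +6·10° lat → SW at lon 60°, lat -30°.
Square 9, 8: +9·2° lon, +8·1° lat → SW at lon 78°, lat -22°.
Subsquare l=11, s=18: +11·0.0833333° lon, +18·0.0416667° lat → SW at lon 78.9167°, lat -21.25°.
Extended square 9, 3: +9·0.00833333° lon, +3·0.00416667° lat → SW at lon 78.9917°, lat -21.2375°.
Cell spans 0.00833333° lon × 0.00416667° lat.
west 78.99167, east 79.00000.

78.99167, 79.00000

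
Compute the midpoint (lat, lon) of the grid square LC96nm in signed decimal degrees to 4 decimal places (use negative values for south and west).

-63.4792, 59.1250

Field L=11, C=2: +11·20° lon, +2·10° lat → SW at lon 40°, lat -70°.
Square 9, 6: +9·2° lon, +6·1° lat → SW at lon 58°, lat -64°.
Subsquare n=13, m=12: +13·0.0833333° lon, +12·0.0416667° lat → SW at lon 59.0833°, lat -63.5°.
Cell spans 0.0833333° lon × 0.0416667° lat. Centre is SW corner plus half of each.
latitude -63.4792, longitude 59.1250.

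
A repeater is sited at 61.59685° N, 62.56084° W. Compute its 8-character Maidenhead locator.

FP81ro23

Offset from 180°W / 90°S: lon 117.43916°, lat 151.59685°.
Field: 117.43916/20 → 5 → F, 151.59685/10 → 15 → P; chars FP.
Square: 17.43916/2 → 8, 1.59685/1 → 1; chars 81.
Subsquare: 1.43916/0.0833333 → 17 → r, 0.59685/0.0416667 → 14 → o; chars ro.
Extended square: 0.02249/0.00833333 → 2, 0.01352/0.00416667 → 3; chars 23.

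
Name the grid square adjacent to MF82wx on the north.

MF83wa

Latitude subsquare x = 23; +1 → 24, wraps to 0 = a, carry into square.
Latitude square 2; +1 → 3.
The longitude characters are unchanged.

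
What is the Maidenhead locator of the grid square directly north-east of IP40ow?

IP40px

Longitude subsquare o = 14; +1 → 15 = p.
Latitude subsquare w = 22; +1 → 23 = x.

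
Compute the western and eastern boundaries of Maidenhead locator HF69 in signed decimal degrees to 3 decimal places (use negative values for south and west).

-28.000, -26.000

Field H=7, F=5: +7·20° lon, +5·10° lat → SW at lon -40°, lat -40°.
Square 6, 9: +6·2° lon, +9·1° lat → SW at lon -28°, lat -31°.
Cell spans 2° lon × 1° lat.
west -28.000, east -26.000.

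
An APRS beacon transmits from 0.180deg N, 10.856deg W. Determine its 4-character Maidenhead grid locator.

Shift to the Maidenhead origin (180°W, 90°S): lon 169.14, lat 90.18.
Field: 169.14/20 → 8 → I, 90.18/10 → 9 → J; chars IJ.
Square: 9.14/2 → 4, 0.18/1 → 0; chars 40.

IJ40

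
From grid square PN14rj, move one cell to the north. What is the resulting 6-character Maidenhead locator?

PN14rk

Latitude subsquare j = 9; +1 → 10 = k.
The longitude characters are unchanged.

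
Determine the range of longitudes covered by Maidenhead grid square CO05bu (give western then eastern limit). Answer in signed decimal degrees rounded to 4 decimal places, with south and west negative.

-139.9167, -139.8333

Field C=2, O=14: +2·20° lon, +14·10° lat → SW at lon -140°, lat 50°.
Square 0, 5: +0·2° lon, +5·1° lat → SW at lon -140°, lat 55°.
Subsquare b=1, u=20: +1·0.0833333° lon, +20·0.0416667° lat → SW at lon -139.917°, lat 55.8333°.
Cell spans 0.0833333° lon × 0.0416667° lat.
west -139.9167, east -139.8333.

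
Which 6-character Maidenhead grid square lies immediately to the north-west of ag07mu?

AG07lv

Longitude subsquare m = 12; −1 → 11 = l.
Latitude subsquare u = 20; +1 → 21 = v.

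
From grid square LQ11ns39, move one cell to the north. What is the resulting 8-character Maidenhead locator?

Latitude extended square 9; +1 → 10, wraps to 0, carry into subsquare.
Latitude subsquare s = 18; +1 → 19 = t.
The longitude characters are unchanged.

LQ11nt30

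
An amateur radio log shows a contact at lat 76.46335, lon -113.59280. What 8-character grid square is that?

DQ36el81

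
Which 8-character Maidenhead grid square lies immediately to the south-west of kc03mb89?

Longitude extended square 8; −1 → 7.
Latitude extended square 9; −1 → 8.

KC03mb78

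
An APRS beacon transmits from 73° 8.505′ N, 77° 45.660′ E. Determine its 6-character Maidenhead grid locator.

MQ83vd

Offset from 180°W / 90°S: lon 257.7610°, lat 163.1418°.
Field (20°×10°, letters A–R): lon ⌊257.7610/20⌋ = 12 → M; lat ⌊163.1418/10⌋ = 16 → Q.
Square (2°×1°, digits 0–9): lon ⌊17.7610/2⌋ = 8; lat ⌊3.1418/1⌋ = 3.
Subsquare (5′×2.5′, letters a–x): lon ⌊1.7610/0.0833333⌋ = 21 → v; lat ⌊0.1418/0.0416667⌋ = 3 → d.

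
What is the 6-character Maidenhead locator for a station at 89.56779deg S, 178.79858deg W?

AA00ok

Add 180° to longitude and 90° to latitude: 1.2014, 0.4322.
Field (20°×10°, letters A–R): 1.2014/20 → 0 → A, 0.4322/10 → 0 → A; chars AA.
Square (2°×1°, digits 0–9): 1.2014/2 → 0, 0.4322/1 → 0; chars 00.
Subsquare (5′×2.5′, letters a–x): 1.2014/0.0833333 → 14 → o, 0.4322/0.0416667 → 10 → k; chars ok.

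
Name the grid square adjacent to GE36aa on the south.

GE35ax

Latitude subsquare a = 0; −1 → -1, wraps to 23 = x, carry into square.
Latitude square 6; −1 → 5.
The longitude characters are unchanged.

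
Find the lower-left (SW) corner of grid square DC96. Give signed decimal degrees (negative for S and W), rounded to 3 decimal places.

-64.000, -102.000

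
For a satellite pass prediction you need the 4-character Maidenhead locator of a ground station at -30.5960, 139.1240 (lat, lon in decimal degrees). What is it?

Add 180° to longitude and 90° to latitude: 319.12, 59.40.
Field: 319.12/20 → 15 → P, 59.40/10 → 5 → F; chars PF.
Square: 19.12/2 → 9, 9.40/1 → 9; chars 99.

PF99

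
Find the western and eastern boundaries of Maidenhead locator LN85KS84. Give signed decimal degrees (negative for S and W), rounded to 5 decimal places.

Field L=11, N=13: +11·20° lon, +13·10° lat → SW at lon 40°, lat 40°.
Square 8, 5: +8·2° lon, +5·1° lat → SW at lon 56°, lat 45°.
Subsquare k=10, s=18: +10·0.0833333° lon, +18·0.0416667° lat → SW at lon 56.8333°, lat 45.75°.
Extended square 8, 4: +8·0.00833333° lon, +4·0.00416667° lat → SW at lon 56.9°, lat 45.7667°.
Cell spans 0.00833333° lon × 0.00416667° lat.
west 56.90000, east 56.90833.

56.90000, 56.90833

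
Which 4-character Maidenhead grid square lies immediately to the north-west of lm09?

KN90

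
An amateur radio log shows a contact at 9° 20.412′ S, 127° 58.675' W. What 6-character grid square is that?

CI60ap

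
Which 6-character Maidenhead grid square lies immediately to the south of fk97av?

FK97au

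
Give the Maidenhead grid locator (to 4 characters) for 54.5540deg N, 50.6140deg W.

GO44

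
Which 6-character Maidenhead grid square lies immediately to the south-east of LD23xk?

Longitude subsquare x = 23; +1 → 24, wraps to 0 = a, carry into square.
Longitude square 2; +1 → 3.
Latitude subsquare k = 10; −1 → 9 = j.

LD33aj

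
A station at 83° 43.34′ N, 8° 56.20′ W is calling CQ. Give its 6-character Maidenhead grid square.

IR53mr

Offset from 180°W / 90°S: lon 171.0633°, lat 173.7223°.
Field: lon ⌊171.0633/20⌋ = 8 → I; lat ⌊173.7223/10⌋ = 17 → R.
Square: lon ⌊11.0633/2⌋ = 5; lat ⌊3.7223/1⌋ = 3.
Subsquare: lon ⌊1.0633/0.0833333⌋ = 12 → m; lat ⌊0.7223/0.0416667⌋ = 17 → r.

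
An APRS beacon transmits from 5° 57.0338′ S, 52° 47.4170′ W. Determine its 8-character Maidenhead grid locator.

Offset from 180°W / 90°S: lon 127.20972°, lat 84.04944°.
Field (20°×10°, letters A–R): lon ⌊127.20972/20⌋ = 6 → G; lat ⌊84.04944/10⌋ = 8 → I.
Square (2°×1°, digits 0–9): lon ⌊7.20972/2⌋ = 3; lat ⌊4.04944/1⌋ = 4.
Subsquare (5′×2.5′, letters a–x): lon ⌊1.20972/0.0833333⌋ = 14 → o; lat ⌊0.04944/0.0416667⌋ = 1 → b.
Extended square (30″×15″, digits 0–9): lon ⌊0.04305/0.00833333⌋ = 5; lat ⌊0.00777/0.00416667⌋ = 1.

GI34ob51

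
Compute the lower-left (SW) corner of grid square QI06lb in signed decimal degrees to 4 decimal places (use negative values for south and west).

-3.9583, 140.9167

Field Q=16, I=8: +16·20° lon, +8·10° lat → SW at lon 140°, lat -10°.
Square 0, 6: +0·2° lon, +6·1° lat → SW at lon 140°, lat -4°.
Subsquare l=11, b=1: +11·0.0833333° lon, +1·0.0416667° lat → SW at lon 140.917°, lat -3.95833°.
latitude -3.9583, longitude 140.9167.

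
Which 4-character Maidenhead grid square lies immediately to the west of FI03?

Longitude square 0; −1 → -1, wraps to 9, carry into field.
Longitude field F = 5; −1 → 4 = E.
The latitude characters are unchanged.

EI93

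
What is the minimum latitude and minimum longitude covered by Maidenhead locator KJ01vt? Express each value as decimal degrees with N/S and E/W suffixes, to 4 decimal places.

Field K=10, J=9: +10·20° lon, +9·10° lat → SW at lon 20°, lat 0°.
Square 0, 1: +0·2° lon, +1·1° lat → SW at lon 20°, lat 1°.
Subsquare v=21, t=19: +21·0.0833333° lon, +19·0.0416667° lat → SW at lon 21.75°, lat 1.79167°.
latitude 1.7917° N, longitude 21.7500° E.

1.7917° N, 21.7500° E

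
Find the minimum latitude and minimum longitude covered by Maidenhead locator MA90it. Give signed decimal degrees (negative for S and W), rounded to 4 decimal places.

Field M=12, A=0: +12·20° lon, +0·10° lat → SW at lon 60°, lat -90°.
Square 9, 0: +9·2° lon, +0·1° lat → SW at lon 78°, lat -90°.
Subsquare i=8, t=19: +8·0.0833333° lon, +19·0.0416667° lat → SW at lon 78.6667°, lat -89.2083°.
latitude -89.2083, longitude 78.6667.

-89.2083, 78.6667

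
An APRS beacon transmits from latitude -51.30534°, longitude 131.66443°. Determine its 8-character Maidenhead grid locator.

Add 180° to longitude and 90° to latitude: 311.66443, 38.69466.
Field: lon ⌊311.66443/20⌋ = 15 → P; lat ⌊38.69466/10⌋ = 3 → D.
Square: lon ⌊11.66443/2⌋ = 5; lat ⌊8.69466/1⌋ = 8.
Subsquare: lon ⌊1.66443/0.0833333⌋ = 19 → t; lat ⌊0.69466/0.0416667⌋ = 16 → q.
Extended square: lon ⌊0.08110/0.00833333⌋ = 9; lat ⌊0.02799/0.00416667⌋ = 6.

PD58tq96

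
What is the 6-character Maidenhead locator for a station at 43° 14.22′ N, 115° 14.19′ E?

ON73of

Add 180° to longitude and 90° to latitude: 295.2365, 133.2370.
Field: 295.2365/20 → 14 → O, 133.2370/10 → 13 → N; chars ON.
Square: 15.2365/2 → 7, 3.2370/1 → 3; chars 73.
Subsquare: 1.2365/0.0833333 → 14 → o, 0.2370/0.0416667 → 5 → f; chars of.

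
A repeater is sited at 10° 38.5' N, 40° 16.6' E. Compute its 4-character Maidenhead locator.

LK00

Offset from 180°W / 90°S: lon 220.28°, lat 100.64°.
Field: lon ⌊220.28/20⌋ = 11 → L; lat ⌊100.64/10⌋ = 10 → K.
Square: lon ⌊0.28/2⌋ = 0; lat ⌊0.64/1⌋ = 0.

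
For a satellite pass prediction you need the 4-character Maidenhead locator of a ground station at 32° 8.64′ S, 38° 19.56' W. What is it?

HF07

Offset from 180°W / 90°S: lon 141.67°, lat 57.86°.
Field: 141.67/20 → 7 → H, 57.86/10 → 5 → F; chars HF.
Square: 1.67/2 → 0, 7.86/1 → 7; chars 07.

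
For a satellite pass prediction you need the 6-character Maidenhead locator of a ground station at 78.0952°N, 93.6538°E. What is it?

NQ68tc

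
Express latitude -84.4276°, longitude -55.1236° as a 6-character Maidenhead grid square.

GA25kn

Offset from 180°W / 90°S: lon 124.8764°, lat 5.5724°.
Field: lon ⌊124.8764/20⌋ = 6 → G; lat ⌊5.5724/10⌋ = 0 → A.
Square: lon ⌊4.8764/2⌋ = 2; lat ⌊5.5724/1⌋ = 5.
Subsquare: lon ⌊0.8764/0.0833333⌋ = 10 → k; lat ⌊0.5724/0.0416667⌋ = 13 → n.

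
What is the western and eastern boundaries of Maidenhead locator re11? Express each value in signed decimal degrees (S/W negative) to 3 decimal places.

162.000, 164.000

Field R=17, E=4: +17·20° lon, +4·10° lat → SW at lon 160°, lat -50°.
Square 1, 1: +1·2° lon, +1·1° lat → SW at lon 162°, lat -49°.
Cell spans 2° lon × 1° lat.
west 162.000, east 164.000.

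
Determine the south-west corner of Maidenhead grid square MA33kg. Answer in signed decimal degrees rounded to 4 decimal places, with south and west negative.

-86.7500, 66.8333

Field M=12, A=0: +12·20° lon, +0·10° lat → SW at lon 60°, lat -90°.
Square 3, 3: +3·2° lon, +3·1° lat → SW at lon 66°, lat -87°.
Subsquare k=10, g=6: +10·0.0833333° lon, +6·0.0416667° lat → SW at lon 66.8333°, lat -86.75°.
latitude -86.7500, longitude 66.8333.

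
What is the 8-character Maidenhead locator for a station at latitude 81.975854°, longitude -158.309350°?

BR01ux24

Offset from 180°W / 90°S: lon 21.69065°, lat 171.97585°.
Field: lon ⌊21.69065/20⌋ = 1 → B; lat ⌊171.97585/10⌋ = 17 → R.
Square: lon ⌊1.69065/2⌋ = 0; lat ⌊1.97585/1⌋ = 1.
Subsquare: lon ⌊1.69065/0.0833333⌋ = 20 → u; lat ⌊0.97585/0.0416667⌋ = 23 → x.
Extended square: lon ⌊0.02398/0.00833333⌋ = 2; lat ⌊0.01752/0.00416667⌋ = 4.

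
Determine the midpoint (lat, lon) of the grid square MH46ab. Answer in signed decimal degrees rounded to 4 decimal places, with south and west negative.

Field M=12, H=7: +12·20° lon, +7·10° lat → SW at lon 60°, lat -20°.
Square 4, 6: +4·2° lon, +6·1° lat → SW at lon 68°, lat -14°.
Subsquare a=0, b=1: +0·0.0833333° lon, +1·0.0416667° lat → SW at lon 68°, lat -13.9583°.
Cell spans 0.0833333° lon × 0.0416667° lat. Centre is SW corner plus half of each.
latitude -13.9375, longitude 68.0417.

-13.9375, 68.0417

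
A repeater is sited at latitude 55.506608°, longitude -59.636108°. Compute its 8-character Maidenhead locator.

GO05em31

Shift to the Maidenhead origin (180°W, 90°S): lon 120.36389, lat 145.50661.
Field: lon ⌊120.36389/20⌋ = 6 → G; lat ⌊145.50661/10⌋ = 14 → O.
Square: lon ⌊0.36389/2⌋ = 0; lat ⌊5.50661/1⌋ = 5.
Subsquare: lon ⌊0.36389/0.0833333⌋ = 4 → e; lat ⌊0.50661/0.0416667⌋ = 12 → m.
Extended square: lon ⌊0.03056/0.00833333⌋ = 3; lat ⌊0.00661/0.00416667⌋ = 1.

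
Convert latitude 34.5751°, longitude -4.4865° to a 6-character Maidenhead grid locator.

IM74sn

Shift to the Maidenhead origin (180°W, 90°S): lon 175.5135, lat 124.5751.
Field: lon ⌊175.5135/20⌋ = 8 → I; lat ⌊124.5751/10⌋ = 12 → M.
Square: lon ⌊15.5135/2⌋ = 7; lat ⌊4.5751/1⌋ = 4.
Subsquare: lon ⌊1.5135/0.0833333⌋ = 18 → s; lat ⌊0.5751/0.0416667⌋ = 13 → n.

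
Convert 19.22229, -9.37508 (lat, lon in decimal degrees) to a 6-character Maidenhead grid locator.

Shift to the Maidenhead origin (180°W, 90°S): lon 170.6249, lat 109.2223.
Field: 170.6249/20 → 8 → I, 109.2223/10 → 10 → K; chars IK.
Square: 10.6249/2 → 5, 9.2223/1 → 9; chars 59.
Subsquare: 0.6249/0.0833333 → 7 → h, 0.2223/0.0416667 → 5 → f; chars hf.

IK59hf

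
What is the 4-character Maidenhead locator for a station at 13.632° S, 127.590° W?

Shift to the Maidenhead origin (180°W, 90°S): lon 52.41, lat 76.37.
Field (20°×10°, letters A–R): 52.41/20 → 2 → C, 76.37/10 → 7 → H; chars CH.
Square (2°×1°, digits 0–9): 12.41/2 → 6, 6.37/1 → 6; chars 66.

CH66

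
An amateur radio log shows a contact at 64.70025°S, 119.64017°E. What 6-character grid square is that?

OC95th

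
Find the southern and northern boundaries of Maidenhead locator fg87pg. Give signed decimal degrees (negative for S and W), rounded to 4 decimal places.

-22.7500, -22.7083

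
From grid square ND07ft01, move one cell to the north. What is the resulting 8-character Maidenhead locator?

ND07ft02

Latitude extended square 1; +1 → 2.
The longitude characters are unchanged.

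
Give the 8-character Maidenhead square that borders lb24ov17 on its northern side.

LB24ov18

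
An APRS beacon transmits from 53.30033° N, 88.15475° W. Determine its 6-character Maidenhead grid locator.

EO53wh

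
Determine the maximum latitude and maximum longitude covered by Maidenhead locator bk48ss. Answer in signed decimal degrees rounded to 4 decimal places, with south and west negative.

18.7917, -150.4167

Field B=1, K=10: +1·20° lon, +10·10° lat → SW at lon -160°, lat 10°.
Square 4, 8: +4·2° lon, +8·1° lat → SW at lon -152°, lat 18°.
Subsquare s=18, s=18: +18·0.0833333° lon, +18·0.0416667° lat → SW at lon -150.5°, lat 18.75°.
Cell spans 0.0833333° lon × 0.0416667° lat. NE corner is SW corner plus one full cell.
latitude 18.7917, longitude -150.4167.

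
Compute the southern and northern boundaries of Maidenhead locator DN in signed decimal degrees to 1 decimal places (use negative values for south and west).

40.0, 50.0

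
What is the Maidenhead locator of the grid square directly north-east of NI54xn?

Longitude subsquare x = 23; +1 → 24, wraps to 0 = a, carry into square.
Longitude square 5; +1 → 6.
Latitude subsquare n = 13; +1 → 14 = o.

NI64ao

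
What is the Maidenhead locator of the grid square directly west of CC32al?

CC22xl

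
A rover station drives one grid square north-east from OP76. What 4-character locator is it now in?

OP87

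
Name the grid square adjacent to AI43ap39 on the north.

AI43aq30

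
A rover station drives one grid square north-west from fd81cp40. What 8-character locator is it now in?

FD81cp31

Longitude extended square 4; −1 → 3.
Latitude extended square 0; +1 → 1.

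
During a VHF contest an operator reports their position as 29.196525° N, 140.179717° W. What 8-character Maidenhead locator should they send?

Offset from 180°W / 90°S: lon 39.82028°, lat 119.19653°.
Field: 39.82028/20 → 1 → B, 119.19653/10 → 11 → L; chars BL.
Square: 19.82028/2 → 9, 9.19653/1 → 9; chars 99.
Subsquare: 1.82028/0.0833333 → 21 → v, 0.19653/0.0416667 → 4 → e; chars ve.
Extended square: 0.07028/0.00833333 → 8, 0.02986/0.00416667 → 7; chars 87.

BL99ve87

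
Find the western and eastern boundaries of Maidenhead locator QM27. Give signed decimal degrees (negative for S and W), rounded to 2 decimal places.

144.00, 146.00

Field Q=16, M=12: +16·20° lon, +12·10° lat → SW at lon 140°, lat 30°.
Square 2, 7: +2·2° lon, +7·1° lat → SW at lon 144°, lat 37°.
Cell spans 2° lon × 1° lat.
west 144.00, east 146.00.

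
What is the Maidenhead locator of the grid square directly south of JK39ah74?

Latitude extended square 4; −1 → 3.
The longitude characters are unchanged.

JK39ah73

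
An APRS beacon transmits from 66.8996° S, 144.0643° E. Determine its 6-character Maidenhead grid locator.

QC23ac

Offset from 180°W / 90°S: lon 324.0643°, lat 23.1004°.
Field: 324.0643/20 → 16 → Q, 23.1004/10 → 2 → C; chars QC.
Square: 4.0643/2 → 2, 3.1004/1 → 3; chars 23.
Subsquare: 0.0643/0.0833333 → 0 → a, 0.1004/0.0416667 → 2 → c; chars ac.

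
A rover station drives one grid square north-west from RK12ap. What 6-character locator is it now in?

RK02xq

Longitude subsquare a = 0; −1 → -1, wraps to 23 = x, carry into square.
Longitude square 1; −1 → 0.
Latitude subsquare p = 15; +1 → 16 = q.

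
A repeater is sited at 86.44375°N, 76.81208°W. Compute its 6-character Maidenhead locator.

Shift to the Maidenhead origin (180°W, 90°S): lon 103.1879, lat 176.4437.
Field: 103.1879/20 → 5 → F, 176.4437/10 → 17 → R; chars FR.
Square: 3.1879/2 → 1, 6.4437/1 → 6; chars 16.
Subsquare: 1.1879/0.0833333 → 14 → o, 0.4437/0.0416667 → 10 → k; chars ok.

FR16ok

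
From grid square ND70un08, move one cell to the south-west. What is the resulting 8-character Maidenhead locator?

Longitude extended square 0; −1 → -1, wraps to 9, carry into subsquare.
Longitude subsquare u = 20; −1 → 19 = t.
Latitude extended square 8; −1 → 7.

ND70tn97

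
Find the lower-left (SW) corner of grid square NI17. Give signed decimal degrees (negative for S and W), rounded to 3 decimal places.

-3.000, 82.000

Field N=13, I=8: +13·20° lon, +8·10° lat → SW at lon 80°, lat -10°.
Square 1, 7: +1·2° lon, +7·1° lat → SW at lon 82°, lat -3°.
latitude -3.000, longitude 82.000.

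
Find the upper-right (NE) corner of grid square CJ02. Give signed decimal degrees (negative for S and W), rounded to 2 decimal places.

3.00, -138.00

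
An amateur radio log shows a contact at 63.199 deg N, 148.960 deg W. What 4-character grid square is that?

Shift to the Maidenhead origin (180°W, 90°S): lon 31.04, lat 153.20.
Field: lon ⌊31.04/20⌋ = 1 → B; lat ⌊153.20/10⌋ = 15 → P.
Square: lon ⌊11.04/2⌋ = 5; lat ⌊3.20/1⌋ = 3.

BP53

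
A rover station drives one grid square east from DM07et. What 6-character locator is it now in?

DM07ft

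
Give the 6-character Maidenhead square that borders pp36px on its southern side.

Latitude subsquare x = 23; −1 → 22 = w.
The longitude characters are unchanged.

PP36pw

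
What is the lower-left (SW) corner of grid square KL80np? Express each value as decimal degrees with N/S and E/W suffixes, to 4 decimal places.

20.6250° N, 37.0833° E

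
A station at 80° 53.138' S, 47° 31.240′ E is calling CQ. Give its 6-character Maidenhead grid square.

LA39sc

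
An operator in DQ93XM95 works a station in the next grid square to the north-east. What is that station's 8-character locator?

Longitude extended square 9; +1 → 10, wraps to 0, carry into subsquare.
Longitude subsquare x = 23; +1 → 24, wraps to 0 = a, carry into square.
Longitude square 9; +1 → 10, wraps to 0, carry into field.
Longitude field D = 3; +1 → 4 = E.
Latitude extended square 5; +1 → 6.

EQ03am06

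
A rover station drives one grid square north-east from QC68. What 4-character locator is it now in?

QC79

Longitude square 6; +1 → 7.
Latitude square 8; +1 → 9.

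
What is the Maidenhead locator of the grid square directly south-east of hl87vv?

HL87wu

Longitude subsquare v = 21; +1 → 22 = w.
Latitude subsquare v = 21; −1 → 20 = u.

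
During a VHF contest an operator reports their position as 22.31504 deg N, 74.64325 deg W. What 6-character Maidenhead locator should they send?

Add 180° to longitude and 90° to latitude: 105.3568, 112.3150.
Field: 105.3568/20 → 5 → F, 112.3150/10 → 11 → L; chars FL.
Square: 5.3568/2 → 2, 2.3150/1 → 2; chars 22.
Subsquare: 1.3568/0.0833333 → 16 → q, 0.3150/0.0416667 → 7 → h; chars qh.

FL22qh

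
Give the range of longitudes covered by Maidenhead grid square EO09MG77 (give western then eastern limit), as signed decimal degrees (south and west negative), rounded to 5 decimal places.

Field E=4, O=14: +4·20° lon, +14·10° lat → SW at lon -100°, lat 50°.
Square 0, 9: +0·2° lon, +9·1° lat → SW at lon -100°, lat 59°.
Subsquare m=12, g=6: +12·0.0833333° lon, +6·0.0416667° lat → SW at lon -99°, lat 59.25°.
Extended square 7, 7: +7·0.00833333° lon, +7·0.00416667° lat → SW at lon -98.9417°, lat 59.2792°.
Cell spans 0.00833333° lon × 0.00416667° lat.
west -98.94167, east -98.93333.

-98.94167, -98.93333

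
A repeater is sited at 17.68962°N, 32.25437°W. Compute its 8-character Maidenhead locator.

HK37uq95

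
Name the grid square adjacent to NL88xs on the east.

NL98as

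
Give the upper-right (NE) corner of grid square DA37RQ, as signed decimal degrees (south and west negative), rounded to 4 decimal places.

-82.2917, -112.5000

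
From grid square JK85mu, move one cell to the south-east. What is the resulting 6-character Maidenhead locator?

Longitude subsquare m = 12; +1 → 13 = n.
Latitude subsquare u = 20; −1 → 19 = t.

JK85nt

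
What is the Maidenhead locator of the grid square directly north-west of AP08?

Longitude square 0; −1 → -1, wraps to 9, carry into field.
Longitude field A = 0; −1 → -1, wraps to 17 = R, wrapping around the antimeridian.
Latitude square 8; +1 → 9.

RP99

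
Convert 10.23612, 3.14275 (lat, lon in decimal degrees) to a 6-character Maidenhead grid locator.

JK10nf

Add 180° to longitude and 90° to latitude: 183.1428, 100.2361.
Field (20°×10°, letters A–R): 183.1428/20 → 9 → J, 100.2361/10 → 10 → K; chars JK.
Square (2°×1°, digits 0–9): 3.1428/2 → 1, 0.2361/1 → 0; chars 10.
Subsquare (5′×2.5′, letters a–x): 1.1428/0.0833333 → 13 → n, 0.2361/0.0416667 → 5 → f; chars nf.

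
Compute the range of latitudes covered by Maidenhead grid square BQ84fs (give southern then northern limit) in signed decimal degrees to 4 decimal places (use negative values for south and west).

Field B=1, Q=16: +1·20° lon, +16·10° lat → SW at lon -160°, lat 70°.
Square 8, 4: +8·2° lon, +4·1° lat → SW at lon -144°, lat 74°.
Subsquare f=5, s=18: +5·0.0833333° lon, +18·0.0416667° lat → SW at lon -143.583°, lat 74.75°.
Cell spans 0.0833333° lon × 0.0416667° lat.
south 74.7500, north 74.7917.

74.7500, 74.7917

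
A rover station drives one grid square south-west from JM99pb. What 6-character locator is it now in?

Longitude subsquare p = 15; −1 → 14 = o.
Latitude subsquare b = 1; −1 → 0 = a.

JM99oa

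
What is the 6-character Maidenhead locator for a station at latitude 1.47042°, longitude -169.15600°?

AJ51kl

Shift to the Maidenhead origin (180°W, 90°S): lon 10.8440, lat 91.4704.
Field (20°×10°, letters A–R): 10.8440/20 → 0 → A, 91.4704/10 → 9 → J; chars AJ.
Square (2°×1°, digits 0–9): 10.8440/2 → 5, 1.4704/1 → 1; chars 51.
Subsquare (5′×2.5′, letters a–x): 0.8440/0.0833333 → 10 → k, 0.4704/0.0416667 → 11 → l; chars kl.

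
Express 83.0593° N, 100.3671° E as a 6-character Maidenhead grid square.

Shift to the Maidenhead origin (180°W, 90°S): lon 280.3671, lat 173.0593.
Field: lon ⌊280.3671/20⌋ = 14 → O; lat ⌊173.0593/10⌋ = 17 → R.
Square: lon ⌊0.3671/2⌋ = 0; lat ⌊3.0593/1⌋ = 3.
Subsquare: lon ⌊0.3671/0.0833333⌋ = 4 → e; lat ⌊0.0593/0.0416667⌋ = 1 → b.

OR03eb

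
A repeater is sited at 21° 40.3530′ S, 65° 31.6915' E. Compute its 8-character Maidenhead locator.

MG28sh38

Offset from 180°W / 90°S: lon 245.52819°, lat 68.32745°.
Field: 245.52819/20 → 12 → M, 68.32745/10 → 6 → G; chars MG.
Square: 5.52819/2 → 2, 8.32745/1 → 8; chars 28.
Subsquare: 1.52819/0.0833333 → 18 → s, 0.32745/0.0416667 → 7 → h; chars sh.
Extended square: 0.02819/0.00833333 → 3, 0.03578/0.00416667 → 8; chars 38.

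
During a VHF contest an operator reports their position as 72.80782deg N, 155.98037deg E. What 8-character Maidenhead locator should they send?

QQ72xt73

Shift to the Maidenhead origin (180°W, 90°S): lon 335.98037, lat 162.80782.
Field: lon ⌊335.98037/20⌋ = 16 → Q; lat ⌊162.80782/10⌋ = 16 → Q.
Square: lon ⌊15.98037/2⌋ = 7; lat ⌊2.80782/1⌋ = 2.
Subsquare: lon ⌊1.98037/0.0833333⌋ = 23 → x; lat ⌊0.80782/0.0416667⌋ = 19 → t.
Extended square: lon ⌊0.06370/0.00833333⌋ = 7; lat ⌊0.01615/0.00416667⌋ = 3.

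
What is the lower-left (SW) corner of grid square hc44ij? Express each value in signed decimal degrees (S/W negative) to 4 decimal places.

Field H=7, C=2: +7·20° lon, +2·10° lat → SW at lon -40°, lat -70°.
Square 4, 4: +4·2° lon, +4·1° lat → SW at lon -32°, lat -66°.
Subsquare i=8, j=9: +8·0.0833333° lon, +9·0.0416667° lat → SW at lon -31.3333°, lat -65.625°.
latitude -65.6250, longitude -31.3333.

-65.6250, -31.3333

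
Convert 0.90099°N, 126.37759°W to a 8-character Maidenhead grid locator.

Offset from 180°W / 90°S: lon 53.62241°, lat 90.90099°.
Field: 53.62241/20 → 2 → C, 90.90099/10 → 9 → J; chars CJ.
Square: 13.62241/2 → 6, 0.90099/1 → 0; chars 60.
Subsquare: 1.62241/0.0833333 → 19 → t, 0.90099/0.0416667 → 21 → v; chars tv.
Extended square: 0.03908/0.00833333 → 4, 0.02599/0.00416667 → 6; chars 46.

CJ60tv46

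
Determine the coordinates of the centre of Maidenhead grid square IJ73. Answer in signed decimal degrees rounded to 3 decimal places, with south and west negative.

3.500, -5.000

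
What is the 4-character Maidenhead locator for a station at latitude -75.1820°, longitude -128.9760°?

CB54

Shift to the Maidenhead origin (180°W, 90°S): lon 51.02, lat 14.82.
Field: 51.02/20 → 2 → C, 14.82/10 → 1 → B; chars CB.
Square: 11.02/2 → 5, 4.82/1 → 4; chars 54.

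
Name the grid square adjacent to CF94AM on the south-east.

CF94bl

Longitude subsquare a = 0; +1 → 1 = b.
Latitude subsquare m = 12; −1 → 11 = l.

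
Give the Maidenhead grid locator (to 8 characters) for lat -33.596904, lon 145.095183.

QF26nj16

Add 180° to longitude and 90° to latitude: 325.09518, 56.40310.
Field: lon ⌊325.09518/20⌋ = 16 → Q; lat ⌊56.40310/10⌋ = 5 → F.
Square: lon ⌊5.09518/2⌋ = 2; lat ⌊6.40310/1⌋ = 6.
Subsquare: lon ⌊1.09518/0.0833333⌋ = 13 → n; lat ⌊0.40310/0.0416667⌋ = 9 → j.
Extended square: lon ⌊0.01185/0.00833333⌋ = 1; lat ⌊0.02810/0.00416667⌋ = 6.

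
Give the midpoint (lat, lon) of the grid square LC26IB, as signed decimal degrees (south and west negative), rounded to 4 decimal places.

-63.9375, 44.7083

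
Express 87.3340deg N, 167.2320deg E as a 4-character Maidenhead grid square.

RR37

Add 180° to longitude and 90° to latitude: 347.23, 177.33.
Field (20°×10°, letters A–R): lon ⌊347.23/20⌋ = 17 → R; lat ⌊177.33/10⌋ = 17 → R.
Square (2°×1°, digits 0–9): lon ⌊7.23/2⌋ = 3; lat ⌊7.33/1⌋ = 7.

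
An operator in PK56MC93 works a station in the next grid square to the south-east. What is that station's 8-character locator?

PK56nc02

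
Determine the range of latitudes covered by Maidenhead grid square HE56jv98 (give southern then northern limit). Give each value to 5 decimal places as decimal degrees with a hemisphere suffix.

Field H=7, E=4: +7·20° lon, +4·10° lat → SW at lon -40°, lat -50°.
Square 5, 6: +5·2° lon, +6·1° lat → SW at lon -30°, lat -44°.
Subsquare j=9, v=21: +9·0.0833333° lon, +21·0.0416667° lat → SW at lon -29.25°, lat -43.125°.
Extended square 9, 8: +9·0.00833333° lon, +8·0.00416667° lat → SW at lon -29.175°, lat -43.0917°.
Cell spans 0.00833333° lon × 0.00416667° lat.
south 43.09167° S, north 43.08750° S.

43.09167° S, 43.08750° S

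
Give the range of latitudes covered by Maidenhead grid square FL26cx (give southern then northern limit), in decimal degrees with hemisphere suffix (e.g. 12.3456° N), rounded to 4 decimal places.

26.9583° N, 27.0000° N

Field F=5, L=11: +5·20° lon, +11·10° lat → SW at lon -80°, lat 20°.
Square 2, 6: +2·2° lon, +6·1° lat → SW at lon -76°, lat 26°.
Subsquare c=2, x=23: +2·0.0833333° lon, +23·0.0416667° lat → SW at lon -75.8333°, lat 26.9583°.
Cell spans 0.0833333° lon × 0.0416667° lat.
south 26.9583° N, north 27.0000° N.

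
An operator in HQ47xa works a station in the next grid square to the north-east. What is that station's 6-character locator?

Longitude subsquare x = 23; +1 → 24, wraps to 0 = a, carry into square.
Longitude square 4; +1 → 5.
Latitude subsquare a = 0; +1 → 1 = b.

HQ57ab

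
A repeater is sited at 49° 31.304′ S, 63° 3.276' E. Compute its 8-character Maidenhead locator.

ME10ml64

Shift to the Maidenhead origin (180°W, 90°S): lon 243.05460, lat 40.47827.
Field (20°×10°, letters A–R): 243.05460/20 → 12 → M, 40.47827/10 → 4 → E; chars ME.
Square (2°×1°, digits 0–9): 3.05460/2 → 1, 0.47827/1 → 0; chars 10.
Subsquare (5′×2.5′, letters a–x): 1.05460/0.0833333 → 12 → m, 0.47827/0.0416667 → 11 → l; chars ml.
Extended square (30″×15″, digits 0–9): 0.05460/0.00833333 → 6, 0.01993/0.00416667 → 4; chars 64.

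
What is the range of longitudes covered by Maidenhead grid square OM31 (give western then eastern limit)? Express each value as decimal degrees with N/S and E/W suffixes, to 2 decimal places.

Field O=14, M=12: +14·20° lon, +12·10° lat → SW at lon 100°, lat 30°.
Square 3, 1: +3·2° lon, +1·1° lat → SW at lon 106°, lat 31°.
Cell spans 2° lon × 1° lat.
west 106.00° E, east 108.00° E.

106.00° E, 108.00° E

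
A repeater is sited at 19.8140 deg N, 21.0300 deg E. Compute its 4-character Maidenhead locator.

KK09

Shift to the Maidenhead origin (180°W, 90°S): lon 201.03, lat 109.81.
Field: 201.03/20 → 10 → K, 109.81/10 → 10 → K; chars KK.
Square: 1.03/2 → 0, 9.81/1 → 9; chars 09.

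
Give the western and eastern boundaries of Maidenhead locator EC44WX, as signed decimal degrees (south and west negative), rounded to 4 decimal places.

-90.1667, -90.0833

Field E=4, C=2: +4·20° lon, +2·10° lat → SW at lon -100°, lat -70°.
Square 4, 4: +4·2° lon, +4·1° lat → SW at lon -92°, lat -66°.
Subsquare w=22, x=23: +22·0.0833333° lon, +23·0.0416667° lat → SW at lon -90.1667°, lat -65.0417°.
Cell spans 0.0833333° lon × 0.0416667° lat.
west -90.1667, east -90.0833.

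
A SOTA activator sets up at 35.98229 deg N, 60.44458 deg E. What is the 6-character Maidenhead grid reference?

Offset from 180°W / 90°S: lon 240.4446°, lat 125.9823°.
Field: lon ⌊240.4446/20⌋ = 12 → M; lat ⌊125.9823/10⌋ = 12 → M.
Square: lon ⌊0.4446/2⌋ = 0; lat ⌊5.9823/1⌋ = 5.
Subsquare: lon ⌊0.4446/0.0833333⌋ = 5 → f; lat ⌊0.9823/0.0416667⌋ = 23 → x.

MM05fx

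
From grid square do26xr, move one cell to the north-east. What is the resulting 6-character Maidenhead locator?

Longitude subsquare x = 23; +1 → 24, wraps to 0 = a, carry into square.
Longitude square 2; +1 → 3.
Latitude subsquare r = 17; +1 → 18 = s.

DO36as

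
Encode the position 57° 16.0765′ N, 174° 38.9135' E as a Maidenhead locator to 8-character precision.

RO77hg74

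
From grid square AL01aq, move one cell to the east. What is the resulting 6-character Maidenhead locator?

AL01bq

Longitude subsquare a = 0; +1 → 1 = b.
The latitude characters are unchanged.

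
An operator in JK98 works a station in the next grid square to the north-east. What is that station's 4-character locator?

KK09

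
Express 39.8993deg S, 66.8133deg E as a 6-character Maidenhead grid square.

MF30jc

Shift to the Maidenhead origin (180°W, 90°S): lon 246.8133, lat 50.1007.
Field (20°×10°, letters A–R): lon ⌊246.8133/20⌋ = 12 → M; lat ⌊50.1007/10⌋ = 5 → F.
Square (2°×1°, digits 0–9): lon ⌊6.8133/2⌋ = 3; lat ⌊0.1007/1⌋ = 0.
Subsquare (5′×2.5′, letters a–x): lon ⌊0.8133/0.0833333⌋ = 9 → j; lat ⌊0.1007/0.0416667⌋ = 2 → c.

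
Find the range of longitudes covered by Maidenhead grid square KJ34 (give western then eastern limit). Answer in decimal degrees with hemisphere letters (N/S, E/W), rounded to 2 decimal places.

26.00° E, 28.00° E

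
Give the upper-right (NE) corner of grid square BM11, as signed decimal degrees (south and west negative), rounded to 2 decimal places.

32.00, -156.00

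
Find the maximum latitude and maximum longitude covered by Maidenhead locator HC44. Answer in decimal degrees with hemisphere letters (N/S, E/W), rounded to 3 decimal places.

65.000° S, 30.000° W

Field H=7, C=2: +7·20° lon, +2·10° lat → SW at lon -40°, lat -70°.
Square 4, 4: +4·2° lon, +4·1° lat → SW at lon -32°, lat -66°.
Cell spans 2° lon × 1° lat. NE corner is SW corner plus one full cell.
latitude 65.000° S, longitude 30.000° W.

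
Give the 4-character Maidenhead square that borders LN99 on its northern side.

LO90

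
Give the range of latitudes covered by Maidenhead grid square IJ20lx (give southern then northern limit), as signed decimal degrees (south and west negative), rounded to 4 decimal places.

0.9583, 1.0000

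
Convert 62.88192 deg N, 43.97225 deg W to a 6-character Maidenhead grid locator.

GP82av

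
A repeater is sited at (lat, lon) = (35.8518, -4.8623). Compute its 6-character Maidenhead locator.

IM75nu

Shift to the Maidenhead origin (180°W, 90°S): lon 175.1377, lat 125.8518.
Field: 175.1377/20 → 8 → I, 125.8518/10 → 12 → M; chars IM.
Square: 15.1377/2 → 7, 5.8518/1 → 5; chars 75.
Subsquare: 1.1377/0.0833333 → 13 → n, 0.8518/0.0416667 → 20 → u; chars nu.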